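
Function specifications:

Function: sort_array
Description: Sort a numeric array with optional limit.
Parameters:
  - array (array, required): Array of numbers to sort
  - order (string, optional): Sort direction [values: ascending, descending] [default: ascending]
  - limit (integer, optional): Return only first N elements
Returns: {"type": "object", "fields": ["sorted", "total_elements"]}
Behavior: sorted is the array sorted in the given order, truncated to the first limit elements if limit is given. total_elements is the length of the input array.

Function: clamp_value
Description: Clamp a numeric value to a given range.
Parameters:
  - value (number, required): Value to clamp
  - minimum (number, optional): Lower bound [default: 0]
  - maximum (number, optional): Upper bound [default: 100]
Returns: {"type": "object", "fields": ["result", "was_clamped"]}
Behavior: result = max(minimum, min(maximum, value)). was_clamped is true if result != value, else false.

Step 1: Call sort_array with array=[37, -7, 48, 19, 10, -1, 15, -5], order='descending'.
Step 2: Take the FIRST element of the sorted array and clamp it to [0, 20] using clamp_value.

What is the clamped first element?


Step 1: sort_array(order=descending)
  sorted: [48, 37, 19, 15, 10, -1, -5, -7]
  -> first element = 48
Step 2: clamp_value(value=48, minimum=0, maximum=20)
  result = max(0, min(20, 48)) = max(0, 20) = 20
  was_clamped = (20 != 48) = true
  -> result = 20
20


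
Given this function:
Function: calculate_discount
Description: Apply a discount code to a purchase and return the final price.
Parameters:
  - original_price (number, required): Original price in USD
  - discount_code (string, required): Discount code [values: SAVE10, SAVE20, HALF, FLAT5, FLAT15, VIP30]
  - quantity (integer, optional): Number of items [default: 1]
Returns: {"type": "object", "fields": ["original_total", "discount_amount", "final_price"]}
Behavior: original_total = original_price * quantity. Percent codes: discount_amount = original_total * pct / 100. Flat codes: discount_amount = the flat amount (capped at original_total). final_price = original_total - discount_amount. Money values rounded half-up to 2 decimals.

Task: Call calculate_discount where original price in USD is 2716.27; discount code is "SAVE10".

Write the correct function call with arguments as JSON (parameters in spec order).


Mapping each described value to its parameter name:
  'Original price in USD' -> original_price = 2716.27
  'Discount code' -> discount_code = "SAVE10"
calculate_discount({"original_price": 2716.27, "discount_code": "SAVE10"})


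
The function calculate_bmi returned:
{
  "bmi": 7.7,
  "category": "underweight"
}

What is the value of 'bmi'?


7.7


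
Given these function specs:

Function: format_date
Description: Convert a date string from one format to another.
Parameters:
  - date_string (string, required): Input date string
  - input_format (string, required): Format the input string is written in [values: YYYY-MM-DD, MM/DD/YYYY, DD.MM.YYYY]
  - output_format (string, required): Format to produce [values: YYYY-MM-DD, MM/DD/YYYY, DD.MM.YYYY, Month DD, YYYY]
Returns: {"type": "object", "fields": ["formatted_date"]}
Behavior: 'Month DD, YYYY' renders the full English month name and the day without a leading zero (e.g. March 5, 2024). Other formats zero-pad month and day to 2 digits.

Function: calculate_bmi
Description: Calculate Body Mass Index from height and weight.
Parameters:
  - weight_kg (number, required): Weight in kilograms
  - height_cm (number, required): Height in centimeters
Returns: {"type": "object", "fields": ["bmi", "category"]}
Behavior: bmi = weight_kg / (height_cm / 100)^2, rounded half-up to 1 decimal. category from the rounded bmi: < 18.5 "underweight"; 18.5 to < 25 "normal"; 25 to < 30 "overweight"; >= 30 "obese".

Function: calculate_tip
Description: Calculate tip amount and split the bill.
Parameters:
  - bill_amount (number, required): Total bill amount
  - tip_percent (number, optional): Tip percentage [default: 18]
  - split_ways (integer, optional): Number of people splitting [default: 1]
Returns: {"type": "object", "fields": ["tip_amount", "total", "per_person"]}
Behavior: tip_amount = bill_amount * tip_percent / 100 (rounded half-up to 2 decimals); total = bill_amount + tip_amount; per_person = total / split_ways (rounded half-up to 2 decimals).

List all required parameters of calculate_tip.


Parameters of calculate_tip and their required/optional flag:
  bill_amount: required
  tip_percent: optional
  split_ways: optional
bill_amount


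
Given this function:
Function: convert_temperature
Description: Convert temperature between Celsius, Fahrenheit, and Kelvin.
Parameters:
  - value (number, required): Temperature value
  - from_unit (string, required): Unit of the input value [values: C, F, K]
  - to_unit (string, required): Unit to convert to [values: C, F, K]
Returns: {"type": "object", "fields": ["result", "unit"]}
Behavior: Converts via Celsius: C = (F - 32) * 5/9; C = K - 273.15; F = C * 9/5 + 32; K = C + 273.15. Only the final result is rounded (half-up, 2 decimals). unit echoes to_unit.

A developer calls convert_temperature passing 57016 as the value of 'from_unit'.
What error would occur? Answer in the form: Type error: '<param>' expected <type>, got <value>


Spec: 'from_unit' is declared as string; 57016 is an integer.
Type error: 'from_unit' expected string, got 57016


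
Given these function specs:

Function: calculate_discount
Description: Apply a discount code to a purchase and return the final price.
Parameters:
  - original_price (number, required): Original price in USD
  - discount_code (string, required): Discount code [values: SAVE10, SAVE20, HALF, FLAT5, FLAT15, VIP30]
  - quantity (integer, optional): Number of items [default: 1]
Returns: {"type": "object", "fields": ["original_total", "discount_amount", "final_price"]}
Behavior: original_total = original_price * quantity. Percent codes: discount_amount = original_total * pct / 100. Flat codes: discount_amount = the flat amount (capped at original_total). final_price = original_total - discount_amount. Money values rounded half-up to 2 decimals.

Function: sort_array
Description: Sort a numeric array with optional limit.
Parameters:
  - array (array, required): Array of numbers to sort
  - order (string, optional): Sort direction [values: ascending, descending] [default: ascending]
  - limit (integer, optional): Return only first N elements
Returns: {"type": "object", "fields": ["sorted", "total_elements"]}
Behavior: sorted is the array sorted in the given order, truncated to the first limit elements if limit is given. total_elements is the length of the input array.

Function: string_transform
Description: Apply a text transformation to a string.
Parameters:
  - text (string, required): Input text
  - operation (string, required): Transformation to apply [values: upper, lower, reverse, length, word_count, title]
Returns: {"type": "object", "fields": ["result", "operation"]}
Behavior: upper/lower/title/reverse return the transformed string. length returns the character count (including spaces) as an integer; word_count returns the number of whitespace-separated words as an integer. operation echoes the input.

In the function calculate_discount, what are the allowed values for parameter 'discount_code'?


The calculate_discount spec declares:
  - discount_code (string, required): Discount code [values: SAVE10, SAVE20, HALF, FLAT5, FLAT15, VIP30]
Allowed values:
SAVE10, SAVE20, HALF, FLAT5, FLAT15, VIP30


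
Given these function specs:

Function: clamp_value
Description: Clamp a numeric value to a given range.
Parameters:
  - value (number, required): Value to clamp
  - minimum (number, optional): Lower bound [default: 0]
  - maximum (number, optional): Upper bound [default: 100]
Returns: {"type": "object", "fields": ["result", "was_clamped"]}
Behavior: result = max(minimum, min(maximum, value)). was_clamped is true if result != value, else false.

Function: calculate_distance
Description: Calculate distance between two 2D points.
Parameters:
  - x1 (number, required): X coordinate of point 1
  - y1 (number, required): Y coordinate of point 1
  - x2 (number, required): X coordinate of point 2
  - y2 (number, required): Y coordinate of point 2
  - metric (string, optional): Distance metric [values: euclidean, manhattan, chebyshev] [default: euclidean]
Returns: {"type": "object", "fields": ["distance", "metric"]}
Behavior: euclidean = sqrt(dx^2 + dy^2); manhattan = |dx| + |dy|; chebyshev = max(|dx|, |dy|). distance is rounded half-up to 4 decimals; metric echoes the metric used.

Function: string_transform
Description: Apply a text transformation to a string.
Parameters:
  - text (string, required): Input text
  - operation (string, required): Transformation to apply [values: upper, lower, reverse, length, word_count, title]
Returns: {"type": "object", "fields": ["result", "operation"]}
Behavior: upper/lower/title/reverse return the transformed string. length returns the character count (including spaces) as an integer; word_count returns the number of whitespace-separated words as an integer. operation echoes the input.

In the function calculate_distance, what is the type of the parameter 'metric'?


The calculate_distance spec declares:
  - metric (string, optional): Distance metric [values: euclidean, manhattan, chebyshev] [default: euclidean]
Type:
string


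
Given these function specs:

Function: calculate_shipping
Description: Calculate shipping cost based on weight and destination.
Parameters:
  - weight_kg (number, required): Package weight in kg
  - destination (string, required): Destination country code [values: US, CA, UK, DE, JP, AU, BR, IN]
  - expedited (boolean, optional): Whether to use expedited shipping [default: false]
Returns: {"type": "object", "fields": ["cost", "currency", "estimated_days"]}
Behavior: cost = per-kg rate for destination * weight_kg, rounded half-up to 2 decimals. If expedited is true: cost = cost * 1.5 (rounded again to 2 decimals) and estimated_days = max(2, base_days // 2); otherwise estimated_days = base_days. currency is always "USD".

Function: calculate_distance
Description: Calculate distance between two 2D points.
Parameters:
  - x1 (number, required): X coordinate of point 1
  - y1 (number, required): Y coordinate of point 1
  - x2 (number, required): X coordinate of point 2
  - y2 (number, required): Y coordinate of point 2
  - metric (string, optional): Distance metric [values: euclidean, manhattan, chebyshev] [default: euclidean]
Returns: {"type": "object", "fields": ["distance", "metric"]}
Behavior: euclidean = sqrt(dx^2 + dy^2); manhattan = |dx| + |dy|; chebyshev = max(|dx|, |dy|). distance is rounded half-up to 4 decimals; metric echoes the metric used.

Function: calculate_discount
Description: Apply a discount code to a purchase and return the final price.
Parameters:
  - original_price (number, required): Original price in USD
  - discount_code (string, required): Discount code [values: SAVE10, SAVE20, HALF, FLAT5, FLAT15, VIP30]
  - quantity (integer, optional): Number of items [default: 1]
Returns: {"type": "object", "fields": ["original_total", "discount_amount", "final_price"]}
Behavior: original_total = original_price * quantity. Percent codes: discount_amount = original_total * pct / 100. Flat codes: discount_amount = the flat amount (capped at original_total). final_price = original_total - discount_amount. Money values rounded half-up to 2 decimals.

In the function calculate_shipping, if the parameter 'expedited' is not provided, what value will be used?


The calculate_shipping spec declares:
  - expedited (boolean, optional): Whether to use expedited shipping [default: false]
Default:
false


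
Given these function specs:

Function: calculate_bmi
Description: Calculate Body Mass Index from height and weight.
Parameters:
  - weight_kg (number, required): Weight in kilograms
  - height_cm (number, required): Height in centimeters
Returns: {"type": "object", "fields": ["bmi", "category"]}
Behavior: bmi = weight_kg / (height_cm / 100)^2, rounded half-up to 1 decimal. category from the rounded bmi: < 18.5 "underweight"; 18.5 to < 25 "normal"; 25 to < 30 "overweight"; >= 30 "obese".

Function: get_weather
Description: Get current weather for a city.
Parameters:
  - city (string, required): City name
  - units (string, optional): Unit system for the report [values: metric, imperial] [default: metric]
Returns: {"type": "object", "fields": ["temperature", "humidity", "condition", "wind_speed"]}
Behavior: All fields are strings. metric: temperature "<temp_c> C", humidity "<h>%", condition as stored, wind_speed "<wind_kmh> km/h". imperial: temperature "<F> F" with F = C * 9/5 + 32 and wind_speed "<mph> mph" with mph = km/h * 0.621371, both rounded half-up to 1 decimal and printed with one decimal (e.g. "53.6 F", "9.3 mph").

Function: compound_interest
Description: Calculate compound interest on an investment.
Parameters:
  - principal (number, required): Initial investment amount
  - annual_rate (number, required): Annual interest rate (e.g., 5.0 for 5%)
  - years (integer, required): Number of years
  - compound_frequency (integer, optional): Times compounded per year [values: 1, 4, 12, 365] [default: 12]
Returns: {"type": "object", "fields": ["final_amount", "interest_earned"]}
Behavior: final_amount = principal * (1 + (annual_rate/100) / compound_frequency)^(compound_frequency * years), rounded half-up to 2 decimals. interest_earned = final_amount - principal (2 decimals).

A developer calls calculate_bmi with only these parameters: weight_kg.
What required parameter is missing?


Required parameters: weight_kg, height_cm
Provided: weight_kg
Missing: height_cm
height_cm


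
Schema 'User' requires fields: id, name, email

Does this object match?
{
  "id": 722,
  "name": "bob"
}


Checking required fields...
Missing: email
Invalid - missing required field 'email'


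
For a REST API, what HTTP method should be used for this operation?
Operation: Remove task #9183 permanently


GET = read, POST = create, PUT = update/replace, DELETE = remove
This operation is a removal.
DELETE


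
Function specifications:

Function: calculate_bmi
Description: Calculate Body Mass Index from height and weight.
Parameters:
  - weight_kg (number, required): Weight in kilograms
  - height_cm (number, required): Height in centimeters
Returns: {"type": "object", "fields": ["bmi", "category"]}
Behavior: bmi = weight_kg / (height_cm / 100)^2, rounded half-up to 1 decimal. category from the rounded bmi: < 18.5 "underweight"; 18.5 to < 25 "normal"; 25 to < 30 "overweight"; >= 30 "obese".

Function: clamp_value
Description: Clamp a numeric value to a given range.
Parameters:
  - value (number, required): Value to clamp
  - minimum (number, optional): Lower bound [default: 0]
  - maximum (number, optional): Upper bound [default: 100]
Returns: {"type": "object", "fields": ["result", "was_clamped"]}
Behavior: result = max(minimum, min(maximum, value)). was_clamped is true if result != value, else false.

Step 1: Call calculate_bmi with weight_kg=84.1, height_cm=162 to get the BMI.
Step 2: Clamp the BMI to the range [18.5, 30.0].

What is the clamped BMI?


Step 1: calculate_bmi(weight_kg=84.1, height_cm=162)
  height_m = 162 / 100 = 1.62
  bmi = 84.1 / 1.62^2 = 84.1 / 2.6244 = 32.04542 -> 32.0
  32.0 >= 30 -> obese
  -> bmi = 32.0
Step 2: clamp_value(value=32.0, minimum=18.5, maximum=30.0)
  result = max(18.5, min(30.0, 32.0)) = max(18.5, 30.0) = 30.0
  was_clamped = (30.0 != 32.0) = true
  -> result = 30.0
30.0


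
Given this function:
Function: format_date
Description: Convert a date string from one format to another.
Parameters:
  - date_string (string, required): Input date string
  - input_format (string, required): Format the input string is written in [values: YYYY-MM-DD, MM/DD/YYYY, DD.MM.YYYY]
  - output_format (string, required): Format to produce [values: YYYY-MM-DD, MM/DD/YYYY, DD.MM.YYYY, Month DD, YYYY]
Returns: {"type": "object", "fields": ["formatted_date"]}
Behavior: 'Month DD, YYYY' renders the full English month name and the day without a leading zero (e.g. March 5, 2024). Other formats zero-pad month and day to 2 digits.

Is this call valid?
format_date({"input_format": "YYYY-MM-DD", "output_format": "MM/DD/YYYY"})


Checking required parameters...
Missing required parameter: date_string
Invalid - missing required parameter 'date_string'


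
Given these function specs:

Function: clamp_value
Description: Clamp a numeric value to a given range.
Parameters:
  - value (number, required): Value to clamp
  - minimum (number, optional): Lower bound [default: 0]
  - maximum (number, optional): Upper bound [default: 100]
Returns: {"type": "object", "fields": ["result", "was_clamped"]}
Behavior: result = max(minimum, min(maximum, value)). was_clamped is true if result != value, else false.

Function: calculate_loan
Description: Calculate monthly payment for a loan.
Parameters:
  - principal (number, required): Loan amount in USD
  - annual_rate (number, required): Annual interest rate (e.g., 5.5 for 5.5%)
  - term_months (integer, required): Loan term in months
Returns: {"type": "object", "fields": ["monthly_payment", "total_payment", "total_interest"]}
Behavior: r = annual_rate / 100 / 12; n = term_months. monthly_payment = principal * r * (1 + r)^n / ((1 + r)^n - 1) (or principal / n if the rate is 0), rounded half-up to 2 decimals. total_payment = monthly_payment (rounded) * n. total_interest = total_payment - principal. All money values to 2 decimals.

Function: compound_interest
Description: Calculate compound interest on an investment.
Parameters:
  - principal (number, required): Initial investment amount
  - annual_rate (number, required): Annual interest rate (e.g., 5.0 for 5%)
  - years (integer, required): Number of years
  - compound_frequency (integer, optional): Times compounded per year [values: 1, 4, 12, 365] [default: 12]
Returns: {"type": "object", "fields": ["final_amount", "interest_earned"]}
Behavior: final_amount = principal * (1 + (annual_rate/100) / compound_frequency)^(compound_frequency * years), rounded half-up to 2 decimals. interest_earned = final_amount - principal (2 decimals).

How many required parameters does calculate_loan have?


Parameters of calculate_loan: principal (required), annual_rate (required), term_months (required)
Required count:
3


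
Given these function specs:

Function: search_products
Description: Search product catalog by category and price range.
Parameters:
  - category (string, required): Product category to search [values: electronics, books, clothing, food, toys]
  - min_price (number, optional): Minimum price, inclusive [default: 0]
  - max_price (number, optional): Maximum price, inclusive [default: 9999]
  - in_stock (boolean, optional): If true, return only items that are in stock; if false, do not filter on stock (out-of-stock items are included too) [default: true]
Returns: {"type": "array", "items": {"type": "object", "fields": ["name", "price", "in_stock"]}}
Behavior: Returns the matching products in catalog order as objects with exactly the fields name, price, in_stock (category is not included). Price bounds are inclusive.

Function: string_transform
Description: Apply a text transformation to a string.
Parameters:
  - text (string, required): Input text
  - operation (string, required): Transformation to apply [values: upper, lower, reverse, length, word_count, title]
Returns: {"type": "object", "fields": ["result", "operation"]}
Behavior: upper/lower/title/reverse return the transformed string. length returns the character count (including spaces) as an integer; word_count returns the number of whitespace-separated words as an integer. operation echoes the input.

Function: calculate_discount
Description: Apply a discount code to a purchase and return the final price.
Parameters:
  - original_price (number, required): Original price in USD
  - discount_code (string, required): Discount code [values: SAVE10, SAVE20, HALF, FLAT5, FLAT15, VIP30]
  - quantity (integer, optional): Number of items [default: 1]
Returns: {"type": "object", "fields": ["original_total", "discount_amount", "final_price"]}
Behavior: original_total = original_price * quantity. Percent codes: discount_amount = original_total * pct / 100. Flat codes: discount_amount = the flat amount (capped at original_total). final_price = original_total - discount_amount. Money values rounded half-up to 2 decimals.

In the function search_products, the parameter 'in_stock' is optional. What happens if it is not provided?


The search_products spec declares:
  - in_stock (boolean, optional): If true, return only items that are in stock; if false, do not filter on stock (out-of-stock items are included too) [default: true]
It defaults to true


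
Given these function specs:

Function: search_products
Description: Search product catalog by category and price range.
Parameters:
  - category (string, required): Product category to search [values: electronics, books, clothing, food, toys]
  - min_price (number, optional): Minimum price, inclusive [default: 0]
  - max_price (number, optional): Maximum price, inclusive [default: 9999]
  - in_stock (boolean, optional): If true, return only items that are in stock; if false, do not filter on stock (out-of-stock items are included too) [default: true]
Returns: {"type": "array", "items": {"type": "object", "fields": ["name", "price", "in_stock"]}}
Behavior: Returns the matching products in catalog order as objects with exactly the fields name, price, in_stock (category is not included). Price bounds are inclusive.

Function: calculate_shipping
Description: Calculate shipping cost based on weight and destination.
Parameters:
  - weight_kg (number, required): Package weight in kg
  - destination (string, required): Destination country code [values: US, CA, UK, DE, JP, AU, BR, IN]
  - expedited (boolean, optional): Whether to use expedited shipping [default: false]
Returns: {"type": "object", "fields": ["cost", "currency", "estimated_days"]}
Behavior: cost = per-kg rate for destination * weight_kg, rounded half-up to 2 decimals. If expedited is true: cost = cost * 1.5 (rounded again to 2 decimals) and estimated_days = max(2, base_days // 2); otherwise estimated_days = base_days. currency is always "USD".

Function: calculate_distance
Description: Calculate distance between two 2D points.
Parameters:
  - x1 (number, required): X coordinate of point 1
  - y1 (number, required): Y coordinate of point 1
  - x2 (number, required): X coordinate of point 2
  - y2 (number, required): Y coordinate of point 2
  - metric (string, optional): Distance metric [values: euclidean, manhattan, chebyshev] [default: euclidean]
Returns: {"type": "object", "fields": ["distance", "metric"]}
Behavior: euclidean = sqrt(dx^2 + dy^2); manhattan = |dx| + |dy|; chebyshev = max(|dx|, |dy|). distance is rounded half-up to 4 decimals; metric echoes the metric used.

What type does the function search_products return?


The search_products spec declares Returns: {"type": "array", "items": {"type": "object", "fields": ["name", "price", "in_stock"]}}
Type:
array


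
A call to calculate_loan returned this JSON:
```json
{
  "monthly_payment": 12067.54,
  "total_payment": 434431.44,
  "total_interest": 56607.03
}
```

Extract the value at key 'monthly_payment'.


12067.54


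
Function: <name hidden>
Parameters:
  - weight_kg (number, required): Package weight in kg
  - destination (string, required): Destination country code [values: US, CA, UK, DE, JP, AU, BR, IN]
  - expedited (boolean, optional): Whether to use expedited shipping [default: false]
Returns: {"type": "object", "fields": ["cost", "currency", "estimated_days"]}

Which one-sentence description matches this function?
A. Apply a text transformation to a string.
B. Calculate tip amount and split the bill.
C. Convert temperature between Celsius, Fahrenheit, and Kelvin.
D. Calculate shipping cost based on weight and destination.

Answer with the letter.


Parameters weight_kg, destination, expedited and return ["cost", "currency", "estimated_days"] fit: Calculate shipping cost based on weight and destination.
D


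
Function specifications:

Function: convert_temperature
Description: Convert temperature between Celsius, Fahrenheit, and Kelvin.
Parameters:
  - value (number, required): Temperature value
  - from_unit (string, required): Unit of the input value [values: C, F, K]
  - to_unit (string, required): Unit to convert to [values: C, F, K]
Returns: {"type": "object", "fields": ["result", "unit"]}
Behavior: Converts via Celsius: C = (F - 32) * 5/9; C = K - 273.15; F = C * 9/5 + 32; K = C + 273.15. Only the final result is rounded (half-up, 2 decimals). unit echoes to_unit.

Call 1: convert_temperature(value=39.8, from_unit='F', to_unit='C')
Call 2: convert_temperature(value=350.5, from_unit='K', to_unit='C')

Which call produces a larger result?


Call 1:
  To C: (39.8 - 32) * 5/9 = 4.333333
  Target is C: 4.333333
  Round to 2 decimals: 4.33
  -> 4.33 C
Call 2:
  To C: 350.5 - 273.15 = 77.35
  Target is C: 77.35
  Round to 2 decimals: 77.35
  -> 77.35 C
Call 2 (77.35 C)


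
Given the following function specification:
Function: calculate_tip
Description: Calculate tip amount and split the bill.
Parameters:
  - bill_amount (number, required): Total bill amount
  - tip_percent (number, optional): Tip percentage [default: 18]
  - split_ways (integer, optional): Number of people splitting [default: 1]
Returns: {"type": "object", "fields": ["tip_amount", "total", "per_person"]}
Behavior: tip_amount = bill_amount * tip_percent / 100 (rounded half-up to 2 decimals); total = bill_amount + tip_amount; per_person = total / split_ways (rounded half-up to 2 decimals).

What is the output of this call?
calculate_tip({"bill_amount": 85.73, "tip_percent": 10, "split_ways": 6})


tip_amount = 85.73 * 10/100 = 8.573 -> 8.57
total = 85.73 + 8.57 = 94.30
per_person = 94.30 / 6 = 15.716667 -> 15.72
Output:
{"tip_amount": 8.57, "total": 94.3, "per_person": 15.72}


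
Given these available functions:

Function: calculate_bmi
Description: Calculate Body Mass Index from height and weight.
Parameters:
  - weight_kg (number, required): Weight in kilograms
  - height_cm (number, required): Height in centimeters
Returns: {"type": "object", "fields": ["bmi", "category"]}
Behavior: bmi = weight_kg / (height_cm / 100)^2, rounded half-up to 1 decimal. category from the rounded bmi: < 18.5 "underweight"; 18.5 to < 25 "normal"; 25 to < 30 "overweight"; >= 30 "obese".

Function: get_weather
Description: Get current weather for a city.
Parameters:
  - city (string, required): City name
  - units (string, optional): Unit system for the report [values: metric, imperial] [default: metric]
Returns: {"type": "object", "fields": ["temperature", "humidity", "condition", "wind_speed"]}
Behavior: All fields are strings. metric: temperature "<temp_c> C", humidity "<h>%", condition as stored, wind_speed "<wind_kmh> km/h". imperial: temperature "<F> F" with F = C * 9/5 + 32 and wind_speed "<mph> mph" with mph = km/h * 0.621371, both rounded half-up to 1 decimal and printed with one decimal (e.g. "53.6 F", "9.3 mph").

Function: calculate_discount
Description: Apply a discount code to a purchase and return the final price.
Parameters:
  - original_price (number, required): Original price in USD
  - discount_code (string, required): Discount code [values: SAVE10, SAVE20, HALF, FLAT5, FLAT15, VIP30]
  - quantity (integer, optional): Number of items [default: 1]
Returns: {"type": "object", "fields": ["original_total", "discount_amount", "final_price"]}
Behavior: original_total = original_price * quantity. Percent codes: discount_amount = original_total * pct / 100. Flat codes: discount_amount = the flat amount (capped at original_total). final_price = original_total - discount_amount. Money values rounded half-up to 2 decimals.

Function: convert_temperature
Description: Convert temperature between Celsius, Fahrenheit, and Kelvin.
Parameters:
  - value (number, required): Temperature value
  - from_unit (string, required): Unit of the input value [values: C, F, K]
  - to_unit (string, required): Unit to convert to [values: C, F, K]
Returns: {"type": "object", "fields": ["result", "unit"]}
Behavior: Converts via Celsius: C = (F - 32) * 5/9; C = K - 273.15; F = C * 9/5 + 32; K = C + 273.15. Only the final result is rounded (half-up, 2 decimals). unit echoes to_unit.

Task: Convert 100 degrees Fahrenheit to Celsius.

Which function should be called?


The task needs a function whose description is: Convert temperature between Celsius, Fahrenheit, and Kelvin.
convert_temperature


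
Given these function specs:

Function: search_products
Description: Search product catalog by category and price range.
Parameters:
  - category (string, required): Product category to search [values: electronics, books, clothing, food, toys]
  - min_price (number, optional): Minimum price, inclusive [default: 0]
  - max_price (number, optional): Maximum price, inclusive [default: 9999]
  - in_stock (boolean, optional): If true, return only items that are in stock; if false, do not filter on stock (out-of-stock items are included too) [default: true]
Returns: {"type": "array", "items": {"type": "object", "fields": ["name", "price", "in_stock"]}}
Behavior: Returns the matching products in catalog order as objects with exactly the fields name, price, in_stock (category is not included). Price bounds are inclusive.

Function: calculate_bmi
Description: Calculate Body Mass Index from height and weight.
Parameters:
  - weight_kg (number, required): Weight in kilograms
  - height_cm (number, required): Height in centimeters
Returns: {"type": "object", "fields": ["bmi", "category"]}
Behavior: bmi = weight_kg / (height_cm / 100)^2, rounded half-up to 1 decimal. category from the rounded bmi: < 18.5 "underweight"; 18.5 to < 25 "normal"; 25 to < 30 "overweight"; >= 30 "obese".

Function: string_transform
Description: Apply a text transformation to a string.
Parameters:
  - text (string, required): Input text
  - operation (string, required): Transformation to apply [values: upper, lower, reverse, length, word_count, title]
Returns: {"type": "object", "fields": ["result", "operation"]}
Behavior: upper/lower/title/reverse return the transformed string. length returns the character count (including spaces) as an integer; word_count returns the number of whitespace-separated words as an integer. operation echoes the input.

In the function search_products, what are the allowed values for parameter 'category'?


The search_products spec declares:
  - category (string, required): Product category to search [values: electronics, books, clothing, food, toys]
Allowed values:
electronics, books, clothing, food, toys


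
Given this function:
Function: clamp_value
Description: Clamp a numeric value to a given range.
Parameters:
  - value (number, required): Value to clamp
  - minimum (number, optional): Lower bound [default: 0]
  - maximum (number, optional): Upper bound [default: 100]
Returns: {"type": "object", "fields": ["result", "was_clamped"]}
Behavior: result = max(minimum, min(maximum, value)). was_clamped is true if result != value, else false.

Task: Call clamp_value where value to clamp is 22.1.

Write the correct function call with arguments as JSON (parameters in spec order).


Mapping each described value to its parameter name:
  'Value to clamp' -> value = 22.1
clamp_value({"value": 22.1})


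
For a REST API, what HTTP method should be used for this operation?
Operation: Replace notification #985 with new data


GET = read, POST = create, PUT = update/replace, DELETE = remove
This operation is an update/replace.
PUT


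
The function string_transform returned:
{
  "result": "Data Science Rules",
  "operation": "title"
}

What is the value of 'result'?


Data Science Rules


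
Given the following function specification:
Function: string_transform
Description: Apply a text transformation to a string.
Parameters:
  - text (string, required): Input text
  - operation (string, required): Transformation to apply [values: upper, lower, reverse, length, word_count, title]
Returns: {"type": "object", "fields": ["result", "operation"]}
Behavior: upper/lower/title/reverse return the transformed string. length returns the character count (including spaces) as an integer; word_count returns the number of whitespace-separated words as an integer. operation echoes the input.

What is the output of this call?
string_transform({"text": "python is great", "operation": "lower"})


lower('python is great') = 'python is great'
Output:
{"result": "python is great", "operation": "lower"}


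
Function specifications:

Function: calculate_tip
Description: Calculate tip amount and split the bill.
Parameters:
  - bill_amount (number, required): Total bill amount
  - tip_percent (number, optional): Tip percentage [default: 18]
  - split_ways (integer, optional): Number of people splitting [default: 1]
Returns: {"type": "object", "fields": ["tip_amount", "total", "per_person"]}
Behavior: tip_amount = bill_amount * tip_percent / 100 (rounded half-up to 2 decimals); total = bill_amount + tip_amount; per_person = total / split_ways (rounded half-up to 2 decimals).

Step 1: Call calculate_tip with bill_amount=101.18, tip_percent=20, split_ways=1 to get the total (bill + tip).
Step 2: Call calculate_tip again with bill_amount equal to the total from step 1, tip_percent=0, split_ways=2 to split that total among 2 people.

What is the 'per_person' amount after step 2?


Step 1: calculate_tip(bill_amount=101.18, tip_percent=20, split_ways=1)
  tip_amount = 101.18 * 20/100 = 20.236 -> 20.24
  total = 101.18 + 20.24 = 121.42
  per_person = 121.42 / 1 = 121.42 -> 121.42
  -> total = 121.42
Step 2: calculate_tip(bill_amount=121.42, tip_percent=0, split_ways=2)
  tip_amount = 121.42 * 0/100 = 0 -> 0.00
  total = 121.42 + 0.00 = 121.42
  per_person = 121.42 / 2 = 60.71 -> 60.71
  -> per_person = 60.71
$60.71


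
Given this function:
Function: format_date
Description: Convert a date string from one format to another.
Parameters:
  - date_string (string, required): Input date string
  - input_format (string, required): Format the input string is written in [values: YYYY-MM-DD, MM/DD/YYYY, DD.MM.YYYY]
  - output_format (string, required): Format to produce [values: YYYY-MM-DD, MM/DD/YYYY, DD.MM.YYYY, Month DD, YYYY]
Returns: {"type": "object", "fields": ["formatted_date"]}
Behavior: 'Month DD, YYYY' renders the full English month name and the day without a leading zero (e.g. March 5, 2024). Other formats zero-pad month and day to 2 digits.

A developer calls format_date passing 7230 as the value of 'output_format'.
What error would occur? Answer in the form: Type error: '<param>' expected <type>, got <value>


Spec: 'output_format' is declared as string; 7230 is an integer.
Type error: 'output_format' expected string, got 7230


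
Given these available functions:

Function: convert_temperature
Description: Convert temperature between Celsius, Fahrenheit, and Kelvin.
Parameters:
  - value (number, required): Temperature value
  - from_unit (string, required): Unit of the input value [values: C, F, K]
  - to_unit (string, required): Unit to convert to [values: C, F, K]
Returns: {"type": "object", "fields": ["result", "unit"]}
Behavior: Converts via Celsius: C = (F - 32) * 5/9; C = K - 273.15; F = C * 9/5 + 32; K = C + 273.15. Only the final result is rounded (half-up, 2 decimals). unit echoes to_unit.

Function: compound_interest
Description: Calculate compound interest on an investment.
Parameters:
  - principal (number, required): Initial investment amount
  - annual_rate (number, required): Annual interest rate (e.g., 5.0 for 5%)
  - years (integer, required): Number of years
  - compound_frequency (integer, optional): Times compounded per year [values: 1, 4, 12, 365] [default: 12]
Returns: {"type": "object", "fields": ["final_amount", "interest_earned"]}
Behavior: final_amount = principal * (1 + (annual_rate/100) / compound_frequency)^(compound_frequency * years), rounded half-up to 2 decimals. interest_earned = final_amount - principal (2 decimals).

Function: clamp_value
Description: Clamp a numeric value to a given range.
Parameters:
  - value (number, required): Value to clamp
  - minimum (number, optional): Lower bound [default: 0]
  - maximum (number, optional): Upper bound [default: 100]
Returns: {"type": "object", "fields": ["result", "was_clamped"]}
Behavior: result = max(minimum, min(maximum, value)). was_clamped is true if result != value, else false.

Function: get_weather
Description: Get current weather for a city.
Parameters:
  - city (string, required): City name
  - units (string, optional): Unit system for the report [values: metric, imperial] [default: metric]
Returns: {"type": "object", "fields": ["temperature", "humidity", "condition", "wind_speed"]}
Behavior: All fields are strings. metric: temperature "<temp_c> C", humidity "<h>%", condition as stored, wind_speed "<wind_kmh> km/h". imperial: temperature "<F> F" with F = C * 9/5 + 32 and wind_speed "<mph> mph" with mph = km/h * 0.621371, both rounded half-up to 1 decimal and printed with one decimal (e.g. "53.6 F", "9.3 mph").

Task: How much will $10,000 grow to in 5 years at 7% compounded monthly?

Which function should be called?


The task needs a function whose description is: Calculate compound interest on an investment.
compound_interest


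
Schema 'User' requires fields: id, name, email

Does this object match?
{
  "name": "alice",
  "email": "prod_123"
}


Checking required fields...
Missing: id
Invalid - missing required field 'id'


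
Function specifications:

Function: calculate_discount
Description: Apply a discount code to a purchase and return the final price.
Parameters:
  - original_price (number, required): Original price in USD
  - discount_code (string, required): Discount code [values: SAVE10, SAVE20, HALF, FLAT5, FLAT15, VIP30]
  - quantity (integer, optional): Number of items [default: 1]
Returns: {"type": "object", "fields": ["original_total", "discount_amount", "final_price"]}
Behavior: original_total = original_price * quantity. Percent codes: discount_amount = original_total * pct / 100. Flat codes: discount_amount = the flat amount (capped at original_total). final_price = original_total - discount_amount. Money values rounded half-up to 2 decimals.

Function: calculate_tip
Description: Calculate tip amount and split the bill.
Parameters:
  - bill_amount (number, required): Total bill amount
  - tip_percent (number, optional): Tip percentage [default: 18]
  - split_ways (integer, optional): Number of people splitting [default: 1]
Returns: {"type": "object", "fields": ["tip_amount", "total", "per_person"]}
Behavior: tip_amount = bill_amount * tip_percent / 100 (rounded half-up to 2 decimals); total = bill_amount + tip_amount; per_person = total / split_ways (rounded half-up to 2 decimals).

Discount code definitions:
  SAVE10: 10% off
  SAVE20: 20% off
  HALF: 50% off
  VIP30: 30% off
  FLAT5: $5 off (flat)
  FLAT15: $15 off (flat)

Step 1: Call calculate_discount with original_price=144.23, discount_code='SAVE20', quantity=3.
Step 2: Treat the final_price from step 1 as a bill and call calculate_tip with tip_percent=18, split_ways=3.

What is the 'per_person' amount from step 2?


Step 1: calculate_discount(original_price=144.23, discount_code=SAVE20, quantity=3)
  original_total = 144.23 * 3 = 432.69
  SAVE20 = 20% off: discount_amount = 432.69 * 20/100 = 86.538 -> 86.54
  final_price = 432.69 - 86.54 = 346.15
  -> final_price = 346.15
Step 2: calculate_tip(bill_amount=346.15, tip_percent=18, split_ways=3)
  tip_amount = 346.15 * 18/100 = 62.307 -> 62.31
  total = 346.15 + 62.31 = 408.46
  per_person = 408.46 / 3 = 136.153333 -> 136.15
  -> per_person = 136.15
$136.15


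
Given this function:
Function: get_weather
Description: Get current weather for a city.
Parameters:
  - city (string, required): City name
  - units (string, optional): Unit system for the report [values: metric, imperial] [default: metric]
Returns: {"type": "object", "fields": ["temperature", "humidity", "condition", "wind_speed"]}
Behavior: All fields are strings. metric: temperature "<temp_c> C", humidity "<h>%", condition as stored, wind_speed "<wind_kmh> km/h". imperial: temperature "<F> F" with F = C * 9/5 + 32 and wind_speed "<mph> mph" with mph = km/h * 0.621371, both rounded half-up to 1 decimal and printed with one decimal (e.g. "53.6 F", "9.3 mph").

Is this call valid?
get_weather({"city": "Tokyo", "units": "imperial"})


Checking all required parameters present and types match... All valid.
Valid
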